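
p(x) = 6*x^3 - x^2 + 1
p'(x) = 18*x^2 - 2*x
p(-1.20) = -10.81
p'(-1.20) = 28.32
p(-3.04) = -176.81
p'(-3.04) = 172.43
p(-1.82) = -38.48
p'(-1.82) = 63.26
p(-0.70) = -1.55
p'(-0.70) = 10.22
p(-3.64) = -301.62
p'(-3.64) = 245.77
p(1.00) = 6.00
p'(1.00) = 16.00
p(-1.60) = -26.14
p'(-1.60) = 49.28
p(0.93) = 4.96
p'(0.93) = 13.71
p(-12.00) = -10511.00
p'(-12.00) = 2616.00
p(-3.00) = -170.00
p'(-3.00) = 168.00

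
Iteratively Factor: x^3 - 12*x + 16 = (x + 4)*(x^2 - 4*x + 4) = (x - 2)*(x + 4)*(x - 2)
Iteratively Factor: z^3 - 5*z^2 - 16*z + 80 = (z + 4)*(z^2 - 9*z + 20) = (z - 4)*(z + 4)*(z - 5)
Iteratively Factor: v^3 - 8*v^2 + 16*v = (v - 4)*(v^2 - 4*v) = (v - 4)^2*(v)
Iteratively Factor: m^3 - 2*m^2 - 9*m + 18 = (m - 2)*(m^2 - 9) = (m - 3)*(m - 2)*(m + 3)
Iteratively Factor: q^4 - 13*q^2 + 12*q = (q)*(q^3 - 13*q + 12) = q*(q + 4)*(q^2 - 4*q + 3) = q*(q - 3)*(q + 4)*(q - 1)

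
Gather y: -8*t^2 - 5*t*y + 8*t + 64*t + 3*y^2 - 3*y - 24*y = -8*t^2 + 72*t + 3*y^2 + y*(-5*t - 27)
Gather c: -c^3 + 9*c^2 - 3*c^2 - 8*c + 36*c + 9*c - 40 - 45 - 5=-c^3 + 6*c^2 + 37*c - 90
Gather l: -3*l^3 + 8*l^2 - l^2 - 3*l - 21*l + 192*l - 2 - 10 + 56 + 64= -3*l^3 + 7*l^2 + 168*l + 108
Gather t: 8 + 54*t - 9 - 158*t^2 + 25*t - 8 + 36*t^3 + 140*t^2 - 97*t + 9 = 36*t^3 - 18*t^2 - 18*t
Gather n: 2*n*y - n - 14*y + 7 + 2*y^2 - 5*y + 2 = n*(2*y - 1) + 2*y^2 - 19*y + 9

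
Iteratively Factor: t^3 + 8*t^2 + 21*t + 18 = (t + 3)*(t^2 + 5*t + 6) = (t + 3)^2*(t + 2)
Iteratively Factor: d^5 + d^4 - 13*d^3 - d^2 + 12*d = (d + 4)*(d^4 - 3*d^3 - d^2 + 3*d) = (d - 3)*(d + 4)*(d^3 - d) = (d - 3)*(d + 1)*(d + 4)*(d^2 - d) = d*(d - 3)*(d + 1)*(d + 4)*(d - 1)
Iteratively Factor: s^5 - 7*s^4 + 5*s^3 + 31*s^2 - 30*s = (s)*(s^4 - 7*s^3 + 5*s^2 + 31*s - 30) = s*(s + 2)*(s^3 - 9*s^2 + 23*s - 15) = s*(s - 3)*(s + 2)*(s^2 - 6*s + 5) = s*(s - 3)*(s - 1)*(s + 2)*(s - 5)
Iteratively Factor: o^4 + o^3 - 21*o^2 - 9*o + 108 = (o - 3)*(o^3 + 4*o^2 - 9*o - 36) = (o - 3)^2*(o^2 + 7*o + 12) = (o - 3)^2*(o + 4)*(o + 3)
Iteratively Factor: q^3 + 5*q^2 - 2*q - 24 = (q - 2)*(q^2 + 7*q + 12) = (q - 2)*(q + 4)*(q + 3)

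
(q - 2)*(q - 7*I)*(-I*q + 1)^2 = -q^4 + 2*q^3 + 5*I*q^3 - 13*q^2 - 10*I*q^2 + 26*q - 7*I*q + 14*I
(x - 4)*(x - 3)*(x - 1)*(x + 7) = x^4 - x^3 - 37*x^2 + 121*x - 84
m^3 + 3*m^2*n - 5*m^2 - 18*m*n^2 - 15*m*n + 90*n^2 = (m - 5)*(m - 3*n)*(m + 6*n)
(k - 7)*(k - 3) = k^2 - 10*k + 21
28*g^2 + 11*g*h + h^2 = (4*g + h)*(7*g + h)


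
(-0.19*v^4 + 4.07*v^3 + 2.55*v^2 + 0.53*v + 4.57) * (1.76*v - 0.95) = -0.3344*v^5 + 7.3437*v^4 + 0.621499999999999*v^3 - 1.4897*v^2 + 7.5397*v - 4.3415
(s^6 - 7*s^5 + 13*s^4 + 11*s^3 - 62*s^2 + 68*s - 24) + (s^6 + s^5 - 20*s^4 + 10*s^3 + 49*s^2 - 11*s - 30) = 2*s^6 - 6*s^5 - 7*s^4 + 21*s^3 - 13*s^2 + 57*s - 54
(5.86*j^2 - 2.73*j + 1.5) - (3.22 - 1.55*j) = 5.86*j^2 - 1.18*j - 1.72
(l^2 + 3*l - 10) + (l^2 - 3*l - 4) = 2*l^2 - 14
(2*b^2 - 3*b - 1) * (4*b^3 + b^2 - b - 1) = 8*b^5 - 10*b^4 - 9*b^3 + 4*b + 1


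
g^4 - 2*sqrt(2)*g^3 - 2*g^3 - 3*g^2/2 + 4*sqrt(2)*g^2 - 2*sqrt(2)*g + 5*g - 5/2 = (g - 1)^2*(g - 5*sqrt(2)/2)*(g + sqrt(2)/2)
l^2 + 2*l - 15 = (l - 3)*(l + 5)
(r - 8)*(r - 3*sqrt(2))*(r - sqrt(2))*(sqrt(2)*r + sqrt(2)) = sqrt(2)*r^4 - 7*sqrt(2)*r^3 - 8*r^3 - 2*sqrt(2)*r^2 + 56*r^2 - 42*sqrt(2)*r + 64*r - 48*sqrt(2)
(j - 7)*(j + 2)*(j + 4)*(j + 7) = j^4 + 6*j^3 - 41*j^2 - 294*j - 392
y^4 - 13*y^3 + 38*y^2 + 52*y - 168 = (y - 7)*(y - 6)*(y - 2)*(y + 2)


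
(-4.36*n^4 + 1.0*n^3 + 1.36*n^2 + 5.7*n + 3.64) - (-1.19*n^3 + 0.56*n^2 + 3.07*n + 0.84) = -4.36*n^4 + 2.19*n^3 + 0.8*n^2 + 2.63*n + 2.8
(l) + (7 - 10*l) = 7 - 9*l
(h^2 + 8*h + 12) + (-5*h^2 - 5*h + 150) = -4*h^2 + 3*h + 162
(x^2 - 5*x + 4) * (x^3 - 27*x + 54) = x^5 - 5*x^4 - 23*x^3 + 189*x^2 - 378*x + 216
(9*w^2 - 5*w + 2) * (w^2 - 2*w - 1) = 9*w^4 - 23*w^3 + 3*w^2 + w - 2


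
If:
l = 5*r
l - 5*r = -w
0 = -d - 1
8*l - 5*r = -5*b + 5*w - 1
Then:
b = -7*r - 1/5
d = -1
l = 5*r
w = 0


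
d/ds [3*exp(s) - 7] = 3*exp(s)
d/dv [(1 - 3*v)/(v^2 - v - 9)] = (-3*v^2 + 3*v + (2*v - 1)*(3*v - 1) + 27)/(-v^2 + v + 9)^2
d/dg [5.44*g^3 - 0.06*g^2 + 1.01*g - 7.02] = 16.32*g^2 - 0.12*g + 1.01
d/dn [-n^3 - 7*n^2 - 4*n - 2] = -3*n^2 - 14*n - 4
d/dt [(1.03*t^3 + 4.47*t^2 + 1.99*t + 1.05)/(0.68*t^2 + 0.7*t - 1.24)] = (0.7004*t^4 + 1.442*t^3 - 2.0558*t^2 - 12.5136*t - 3.2026)/(0.4624*t^4 + 0.952*t^3 - 1.1964*t^2 - 1.736*t + 1.5376)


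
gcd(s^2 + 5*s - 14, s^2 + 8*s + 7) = s + 7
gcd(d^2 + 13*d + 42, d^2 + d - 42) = d + 7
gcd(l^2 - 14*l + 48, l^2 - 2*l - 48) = l - 8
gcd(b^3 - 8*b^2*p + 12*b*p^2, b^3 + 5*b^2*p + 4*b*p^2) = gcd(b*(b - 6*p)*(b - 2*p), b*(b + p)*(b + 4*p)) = b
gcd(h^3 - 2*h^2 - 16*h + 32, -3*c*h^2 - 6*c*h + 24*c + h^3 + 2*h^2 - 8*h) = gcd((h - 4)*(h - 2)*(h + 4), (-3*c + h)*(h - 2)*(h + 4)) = h^2 + 2*h - 8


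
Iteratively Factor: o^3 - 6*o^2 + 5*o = (o - 5)*(o^2 - o) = (o - 5)*(o - 1)*(o)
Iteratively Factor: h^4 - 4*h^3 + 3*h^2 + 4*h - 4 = (h + 1)*(h^3 - 5*h^2 + 8*h - 4) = (h - 2)*(h + 1)*(h^2 - 3*h + 2) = (h - 2)^2*(h + 1)*(h - 1)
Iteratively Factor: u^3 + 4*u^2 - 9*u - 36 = (u + 4)*(u^2 - 9) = (u - 3)*(u + 4)*(u + 3)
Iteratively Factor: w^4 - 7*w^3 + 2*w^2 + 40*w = (w - 5)*(w^3 - 2*w^2 - 8*w) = (w - 5)*(w - 4)*(w^2 + 2*w) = w*(w - 5)*(w - 4)*(w + 2)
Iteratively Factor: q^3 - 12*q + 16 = (q - 2)*(q^2 + 2*q - 8) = (q - 2)*(q + 4)*(q - 2)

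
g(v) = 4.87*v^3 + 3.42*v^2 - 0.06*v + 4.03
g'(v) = 14.61*v^2 + 6.84*v - 0.06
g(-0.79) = 3.81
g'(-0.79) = 3.65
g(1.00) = 12.26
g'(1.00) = 21.39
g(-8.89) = -3146.79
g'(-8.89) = 1093.79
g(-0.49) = 4.31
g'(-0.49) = 0.10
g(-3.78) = -209.91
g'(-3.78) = 182.84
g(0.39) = 4.82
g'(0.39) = 4.83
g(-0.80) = 3.77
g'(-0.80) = 3.82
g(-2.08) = -24.87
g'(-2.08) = 48.92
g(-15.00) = -15661.82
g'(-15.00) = 3184.59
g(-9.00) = -3268.64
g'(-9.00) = 1121.79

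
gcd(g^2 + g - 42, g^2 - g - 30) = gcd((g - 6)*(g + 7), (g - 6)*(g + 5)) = g - 6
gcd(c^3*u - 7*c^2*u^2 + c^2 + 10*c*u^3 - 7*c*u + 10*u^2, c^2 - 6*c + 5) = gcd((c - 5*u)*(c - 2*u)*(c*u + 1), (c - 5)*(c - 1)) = 1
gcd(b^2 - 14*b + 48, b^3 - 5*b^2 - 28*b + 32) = b - 8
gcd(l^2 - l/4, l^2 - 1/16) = l - 1/4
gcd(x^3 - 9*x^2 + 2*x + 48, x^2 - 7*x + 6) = 1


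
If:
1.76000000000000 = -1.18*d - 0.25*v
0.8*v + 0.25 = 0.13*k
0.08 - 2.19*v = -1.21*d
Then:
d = -1.34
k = -2.42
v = -0.71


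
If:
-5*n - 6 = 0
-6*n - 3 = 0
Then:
No Solution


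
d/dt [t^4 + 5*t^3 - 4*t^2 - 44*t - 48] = 4*t^3 + 15*t^2 - 8*t - 44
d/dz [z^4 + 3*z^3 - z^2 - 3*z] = 4*z^3 + 9*z^2 - 2*z - 3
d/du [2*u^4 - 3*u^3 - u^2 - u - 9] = 8*u^3 - 9*u^2 - 2*u - 1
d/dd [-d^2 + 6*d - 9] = 6 - 2*d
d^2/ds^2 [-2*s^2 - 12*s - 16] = -4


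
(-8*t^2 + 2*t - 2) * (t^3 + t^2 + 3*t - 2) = -8*t^5 - 6*t^4 - 24*t^3 + 20*t^2 - 10*t + 4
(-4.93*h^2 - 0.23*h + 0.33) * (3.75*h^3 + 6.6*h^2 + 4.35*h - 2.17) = -18.4875*h^5 - 33.4005*h^4 - 21.726*h^3 + 11.8756*h^2 + 1.9346*h - 0.7161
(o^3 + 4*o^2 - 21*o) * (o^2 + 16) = o^5 + 4*o^4 - 5*o^3 + 64*o^2 - 336*o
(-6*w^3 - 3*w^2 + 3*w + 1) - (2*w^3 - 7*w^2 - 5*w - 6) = -8*w^3 + 4*w^2 + 8*w + 7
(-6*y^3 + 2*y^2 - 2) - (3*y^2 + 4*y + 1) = -6*y^3 - y^2 - 4*y - 3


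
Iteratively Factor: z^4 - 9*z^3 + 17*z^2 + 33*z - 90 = (z - 5)*(z^3 - 4*z^2 - 3*z + 18) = (z - 5)*(z + 2)*(z^2 - 6*z + 9) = (z - 5)*(z - 3)*(z + 2)*(z - 3)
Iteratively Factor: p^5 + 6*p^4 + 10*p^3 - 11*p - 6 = (p - 1)*(p^4 + 7*p^3 + 17*p^2 + 17*p + 6) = (p - 1)*(p + 2)*(p^3 + 5*p^2 + 7*p + 3) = (p - 1)*(p + 1)*(p + 2)*(p^2 + 4*p + 3) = (p - 1)*(p + 1)^2*(p + 2)*(p + 3)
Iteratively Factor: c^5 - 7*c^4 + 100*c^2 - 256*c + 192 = (c - 2)*(c^4 - 5*c^3 - 10*c^2 + 80*c - 96) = (c - 4)*(c - 2)*(c^3 - c^2 - 14*c + 24) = (c - 4)*(c - 2)^2*(c^2 + c - 12) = (c - 4)*(c - 3)*(c - 2)^2*(c + 4)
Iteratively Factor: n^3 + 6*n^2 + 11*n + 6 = (n + 1)*(n^2 + 5*n + 6) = (n + 1)*(n + 2)*(n + 3)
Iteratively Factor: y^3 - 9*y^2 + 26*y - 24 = (y - 2)*(y^2 - 7*y + 12) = (y - 3)*(y - 2)*(y - 4)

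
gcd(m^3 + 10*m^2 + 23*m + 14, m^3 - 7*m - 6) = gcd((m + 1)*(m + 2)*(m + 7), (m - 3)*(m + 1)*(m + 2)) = m^2 + 3*m + 2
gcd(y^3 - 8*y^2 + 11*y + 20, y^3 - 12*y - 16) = y - 4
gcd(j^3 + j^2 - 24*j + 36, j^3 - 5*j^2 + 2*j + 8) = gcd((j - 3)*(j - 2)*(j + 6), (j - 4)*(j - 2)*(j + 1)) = j - 2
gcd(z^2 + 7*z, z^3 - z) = z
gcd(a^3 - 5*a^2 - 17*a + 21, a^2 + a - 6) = a + 3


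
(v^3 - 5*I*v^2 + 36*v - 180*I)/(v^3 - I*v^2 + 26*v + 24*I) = (v^2 + I*v + 30)/(v^2 + 5*I*v - 4)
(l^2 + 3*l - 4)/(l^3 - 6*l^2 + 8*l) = (l^2 + 3*l - 4)/(l*(l^2 - 6*l + 8))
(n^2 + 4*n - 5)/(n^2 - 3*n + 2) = (n + 5)/(n - 2)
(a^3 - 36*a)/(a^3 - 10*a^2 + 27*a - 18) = a*(a + 6)/(a^2 - 4*a + 3)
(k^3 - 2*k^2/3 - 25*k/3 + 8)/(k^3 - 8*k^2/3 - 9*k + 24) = (k - 1)/(k - 3)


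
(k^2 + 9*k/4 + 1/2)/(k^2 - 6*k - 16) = (k + 1/4)/(k - 8)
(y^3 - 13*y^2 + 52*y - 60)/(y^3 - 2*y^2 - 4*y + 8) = (y^2 - 11*y + 30)/(y^2 - 4)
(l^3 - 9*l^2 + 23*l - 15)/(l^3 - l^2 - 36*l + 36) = (l^2 - 8*l + 15)/(l^2 - 36)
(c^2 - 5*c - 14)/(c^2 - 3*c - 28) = (c + 2)/(c + 4)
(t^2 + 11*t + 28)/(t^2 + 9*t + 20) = (t + 7)/(t + 5)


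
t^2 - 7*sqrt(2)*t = t*(t - 7*sqrt(2))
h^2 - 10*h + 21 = (h - 7)*(h - 3)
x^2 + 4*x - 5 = (x - 1)*(x + 5)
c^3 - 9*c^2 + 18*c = c*(c - 6)*(c - 3)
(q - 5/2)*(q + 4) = q^2 + 3*q/2 - 10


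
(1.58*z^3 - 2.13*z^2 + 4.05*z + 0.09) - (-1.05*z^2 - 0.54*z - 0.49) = 1.58*z^3 - 1.08*z^2 + 4.59*z + 0.58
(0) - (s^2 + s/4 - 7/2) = -s^2 - s/4 + 7/2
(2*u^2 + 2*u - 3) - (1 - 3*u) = 2*u^2 + 5*u - 4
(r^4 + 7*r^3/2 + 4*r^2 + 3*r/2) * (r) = r^5 + 7*r^4/2 + 4*r^3 + 3*r^2/2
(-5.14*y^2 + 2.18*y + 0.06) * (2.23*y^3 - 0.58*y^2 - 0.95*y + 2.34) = -11.4622*y^5 + 7.8426*y^4 + 3.7524*y^3 - 14.1334*y^2 + 5.0442*y + 0.1404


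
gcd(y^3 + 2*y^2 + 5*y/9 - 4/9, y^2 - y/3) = y - 1/3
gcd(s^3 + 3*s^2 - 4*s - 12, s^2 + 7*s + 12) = s + 3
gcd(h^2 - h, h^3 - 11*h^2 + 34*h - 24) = h - 1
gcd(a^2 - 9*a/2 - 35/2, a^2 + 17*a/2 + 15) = a + 5/2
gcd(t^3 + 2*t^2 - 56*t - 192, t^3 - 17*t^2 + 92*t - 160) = t - 8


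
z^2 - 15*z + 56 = (z - 8)*(z - 7)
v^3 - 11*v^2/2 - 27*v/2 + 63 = (v - 6)*(v - 3)*(v + 7/2)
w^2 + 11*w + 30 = (w + 5)*(w + 6)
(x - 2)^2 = x^2 - 4*x + 4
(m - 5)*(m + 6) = m^2 + m - 30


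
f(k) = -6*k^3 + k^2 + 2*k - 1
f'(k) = -18*k^2 + 2*k + 2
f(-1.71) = 28.51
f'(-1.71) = -54.05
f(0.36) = -0.43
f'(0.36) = 0.39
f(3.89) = -331.27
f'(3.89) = -262.60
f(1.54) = -17.46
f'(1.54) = -37.61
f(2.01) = -41.66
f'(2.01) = -66.70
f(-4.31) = 489.33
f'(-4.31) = -340.99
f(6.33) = -1470.09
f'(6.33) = -706.58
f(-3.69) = 306.70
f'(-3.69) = -250.47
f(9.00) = -4276.00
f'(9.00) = -1438.00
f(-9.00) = 4436.00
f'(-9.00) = -1474.00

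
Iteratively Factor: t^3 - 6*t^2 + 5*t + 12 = (t - 3)*(t^2 - 3*t - 4) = (t - 4)*(t - 3)*(t + 1)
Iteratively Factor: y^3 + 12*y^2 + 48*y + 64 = (y + 4)*(y^2 + 8*y + 16) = (y + 4)^2*(y + 4)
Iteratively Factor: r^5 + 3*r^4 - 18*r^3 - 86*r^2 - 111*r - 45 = (r + 3)*(r^4 - 18*r^2 - 32*r - 15) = (r + 3)^2*(r^3 - 3*r^2 - 9*r - 5) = (r - 5)*(r + 3)^2*(r^2 + 2*r + 1) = (r - 5)*(r + 1)*(r + 3)^2*(r + 1)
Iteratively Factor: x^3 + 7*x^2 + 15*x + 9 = (x + 3)*(x^2 + 4*x + 3) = (x + 1)*(x + 3)*(x + 3)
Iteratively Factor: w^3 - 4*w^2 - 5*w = (w)*(w^2 - 4*w - 5) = w*(w + 1)*(w - 5)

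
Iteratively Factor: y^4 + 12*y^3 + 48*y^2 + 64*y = (y)*(y^3 + 12*y^2 + 48*y + 64) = y*(y + 4)*(y^2 + 8*y + 16) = y*(y + 4)^2*(y + 4)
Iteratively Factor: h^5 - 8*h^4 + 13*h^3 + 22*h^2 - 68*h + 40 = (h - 5)*(h^4 - 3*h^3 - 2*h^2 + 12*h - 8) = (h - 5)*(h + 2)*(h^3 - 5*h^2 + 8*h - 4) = (h - 5)*(h - 2)*(h + 2)*(h^2 - 3*h + 2) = (h - 5)*(h - 2)^2*(h + 2)*(h - 1)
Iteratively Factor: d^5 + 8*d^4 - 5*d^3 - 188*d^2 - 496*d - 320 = (d + 1)*(d^4 + 7*d^3 - 12*d^2 - 176*d - 320) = (d + 1)*(d + 4)*(d^3 + 3*d^2 - 24*d - 80) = (d + 1)*(d + 4)^2*(d^2 - d - 20) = (d - 5)*(d + 1)*(d + 4)^2*(d + 4)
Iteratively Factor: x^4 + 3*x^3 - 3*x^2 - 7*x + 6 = (x - 1)*(x^3 + 4*x^2 + x - 6) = (x - 1)^2*(x^2 + 5*x + 6) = (x - 1)^2*(x + 3)*(x + 2)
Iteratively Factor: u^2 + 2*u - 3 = (u + 3)*(u - 1)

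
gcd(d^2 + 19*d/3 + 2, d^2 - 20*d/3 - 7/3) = d + 1/3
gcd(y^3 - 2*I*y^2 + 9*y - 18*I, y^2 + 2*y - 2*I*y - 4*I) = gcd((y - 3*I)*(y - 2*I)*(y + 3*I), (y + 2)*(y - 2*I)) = y - 2*I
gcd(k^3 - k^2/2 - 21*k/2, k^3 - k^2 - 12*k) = k^2 + 3*k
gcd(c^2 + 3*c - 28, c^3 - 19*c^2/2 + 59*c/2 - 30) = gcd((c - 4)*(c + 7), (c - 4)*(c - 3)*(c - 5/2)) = c - 4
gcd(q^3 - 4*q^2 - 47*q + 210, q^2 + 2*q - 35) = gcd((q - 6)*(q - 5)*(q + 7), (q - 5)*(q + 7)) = q^2 + 2*q - 35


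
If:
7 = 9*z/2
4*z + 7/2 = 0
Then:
No Solution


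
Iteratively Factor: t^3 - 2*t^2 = (t)*(t^2 - 2*t) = t*(t - 2)*(t)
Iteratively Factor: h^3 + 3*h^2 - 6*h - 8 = (h + 4)*(h^2 - h - 2) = (h - 2)*(h + 4)*(h + 1)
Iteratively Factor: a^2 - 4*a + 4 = (a - 2)*(a - 2)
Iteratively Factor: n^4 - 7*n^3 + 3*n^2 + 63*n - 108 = (n - 4)*(n^3 - 3*n^2 - 9*n + 27) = (n - 4)*(n - 3)*(n^2 - 9) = (n - 4)*(n - 3)^2*(n + 3)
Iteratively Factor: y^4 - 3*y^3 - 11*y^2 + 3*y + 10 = (y - 5)*(y^3 + 2*y^2 - y - 2) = (y - 5)*(y + 2)*(y^2 - 1) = (y - 5)*(y + 1)*(y + 2)*(y - 1)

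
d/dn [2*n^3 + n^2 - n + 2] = 6*n^2 + 2*n - 1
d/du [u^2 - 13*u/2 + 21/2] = 2*u - 13/2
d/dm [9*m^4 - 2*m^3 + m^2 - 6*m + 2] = 36*m^3 - 6*m^2 + 2*m - 6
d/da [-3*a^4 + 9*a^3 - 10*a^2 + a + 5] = -12*a^3 + 27*a^2 - 20*a + 1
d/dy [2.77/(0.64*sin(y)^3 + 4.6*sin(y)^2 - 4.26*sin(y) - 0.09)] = (-5.3184*sin(y)^2 - 25.484*sin(y) + 11.8002)*cos(y)/(0.64*sin(y)^3 + 4.6*sin(y)^2 - 4.26*sin(y) - 0.09)^2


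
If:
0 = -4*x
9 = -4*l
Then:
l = -9/4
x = 0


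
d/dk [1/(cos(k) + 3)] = sin(k)/(cos(k) + 3)^2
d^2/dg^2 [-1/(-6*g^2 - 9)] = 4*(2*g^2 - 1)/(2*g^2 + 3)^3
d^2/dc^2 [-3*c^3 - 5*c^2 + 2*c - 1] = -18*c - 10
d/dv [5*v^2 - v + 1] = 10*v - 1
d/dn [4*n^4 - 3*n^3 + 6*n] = 16*n^3 - 9*n^2 + 6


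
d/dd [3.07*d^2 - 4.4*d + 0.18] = 6.14*d - 4.4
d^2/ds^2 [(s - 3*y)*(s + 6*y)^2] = 6*s + 18*y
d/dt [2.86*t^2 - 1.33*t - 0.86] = 5.72*t - 1.33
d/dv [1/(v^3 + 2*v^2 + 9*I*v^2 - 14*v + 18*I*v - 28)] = (-3*v^2 - 4*v - 18*I*v + 14 - 18*I)/(v^3 + 2*v^2 + 9*I*v^2 - 14*v + 18*I*v - 28)^2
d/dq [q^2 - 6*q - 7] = 2*q - 6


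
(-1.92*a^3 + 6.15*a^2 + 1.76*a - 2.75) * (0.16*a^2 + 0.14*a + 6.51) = -0.3072*a^5 + 0.7152*a^4 - 11.3566*a^3 + 39.8429*a^2 + 11.0726*a - 17.9025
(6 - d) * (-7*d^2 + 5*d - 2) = 7*d^3 - 47*d^2 + 32*d - 12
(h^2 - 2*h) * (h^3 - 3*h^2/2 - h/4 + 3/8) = h^5 - 7*h^4/2 + 11*h^3/4 + 7*h^2/8 - 3*h/4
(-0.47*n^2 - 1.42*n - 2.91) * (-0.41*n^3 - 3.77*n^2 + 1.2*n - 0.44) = 0.1927*n^5 + 2.3541*n^4 + 5.9825*n^3 + 9.4735*n^2 - 2.8672*n + 1.2804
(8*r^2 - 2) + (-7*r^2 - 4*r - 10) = r^2 - 4*r - 12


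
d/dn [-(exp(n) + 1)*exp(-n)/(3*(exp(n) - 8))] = (exp(2*n) + 2*exp(n) - 8)*exp(-n)/(3*(exp(2*n) - 16*exp(n) + 64))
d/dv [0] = 0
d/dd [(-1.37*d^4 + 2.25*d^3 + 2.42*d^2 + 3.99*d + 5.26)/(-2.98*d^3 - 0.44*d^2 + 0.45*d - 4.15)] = (4.0826*d^6 + 1.2056*d^5 + 4.3721*d^4 + 48.5474*d^3 + 21.8565*d^2 - 15.4572*d - 18.9255)/(8.8804*d^6 + 2.6224*d^5 - 2.4884*d^4 + 24.338*d^3 + 3.8545*d^2 - 3.735*d + 17.2225)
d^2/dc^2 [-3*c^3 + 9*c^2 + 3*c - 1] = 18 - 18*c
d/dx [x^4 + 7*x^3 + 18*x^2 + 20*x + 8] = 4*x^3 + 21*x^2 + 36*x + 20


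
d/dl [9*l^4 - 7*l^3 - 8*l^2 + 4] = l*(36*l^2 - 21*l - 16)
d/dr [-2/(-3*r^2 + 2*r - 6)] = 4*(1 - 3*r)/(3*r^2 - 2*r + 6)^2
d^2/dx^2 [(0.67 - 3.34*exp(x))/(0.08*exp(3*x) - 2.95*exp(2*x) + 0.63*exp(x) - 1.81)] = (-0.085504*exp(6*x) + 2.403312*exp(5*x) - 30.132326*exp(4*x) + 10.89563*exp(3*x) + 104.141139*exp(2*x) - 17.852539*exp(x) - 10.178173)*exp(x)/(0.000512*exp(9*x) - 0.05664*exp(8*x) + 2.100696*exp(7*x) - 26.599207*exp(6*x) + 19.105941*exp(5*x) - 51.314484*exp(4*x) + 21.219621*exp(3*x) - 31.148652*exp(2*x) + 6.191829*exp(x) - 5.929741)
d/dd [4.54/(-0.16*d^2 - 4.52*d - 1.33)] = (1.4528*d + 20.5208)/(0.16*d^2 + 4.52*d + 1.33)^2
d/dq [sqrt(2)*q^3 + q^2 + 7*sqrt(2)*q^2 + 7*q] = 3*sqrt(2)*q^2 + 2*q + 14*sqrt(2)*q + 7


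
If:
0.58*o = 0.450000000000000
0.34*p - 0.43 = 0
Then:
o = 0.78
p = 1.26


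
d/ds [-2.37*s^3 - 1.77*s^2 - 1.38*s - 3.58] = -7.11*s^2 - 3.54*s - 1.38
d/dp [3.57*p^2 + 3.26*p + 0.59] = 7.14*p + 3.26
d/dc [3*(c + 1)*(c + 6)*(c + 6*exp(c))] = 18*c^2*exp(c) + 9*c^2 + 162*c*exp(c) + 42*c + 234*exp(c) + 18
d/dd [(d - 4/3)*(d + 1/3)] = 2*d - 1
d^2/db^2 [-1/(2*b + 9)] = -8/(2*b + 9)^3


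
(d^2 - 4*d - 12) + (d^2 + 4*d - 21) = 2*d^2 - 33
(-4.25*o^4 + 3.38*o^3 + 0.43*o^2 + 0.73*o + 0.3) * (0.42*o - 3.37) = -1.785*o^5 + 15.7421*o^4 - 11.21*o^3 - 1.1425*o^2 - 2.3341*o - 1.011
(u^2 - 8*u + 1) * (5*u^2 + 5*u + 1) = 5*u^4 - 35*u^3 - 34*u^2 - 3*u + 1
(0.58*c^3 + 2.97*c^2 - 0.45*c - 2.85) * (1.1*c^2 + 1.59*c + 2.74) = 0.638*c^5 + 4.1892*c^4 + 5.8165*c^3 + 4.2873*c^2 - 5.7645*c - 7.809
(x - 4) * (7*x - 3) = 7*x^2 - 31*x + 12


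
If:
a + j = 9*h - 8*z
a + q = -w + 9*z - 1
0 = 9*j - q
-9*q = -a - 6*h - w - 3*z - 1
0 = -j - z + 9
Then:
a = 1206 - 160*z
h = 135 - 17*z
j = 9 - z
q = 81 - 9*z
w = 178*z - 1288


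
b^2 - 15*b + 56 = (b - 8)*(b - 7)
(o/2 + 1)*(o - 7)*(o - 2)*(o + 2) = o^4/2 - 5*o^3/2 - 9*o^2 + 10*o + 28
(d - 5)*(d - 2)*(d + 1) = d^3 - 6*d^2 + 3*d + 10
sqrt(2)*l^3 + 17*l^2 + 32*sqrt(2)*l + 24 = (l + 2*sqrt(2))*(l + 6*sqrt(2))*(sqrt(2)*l + 1)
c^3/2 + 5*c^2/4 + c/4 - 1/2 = (c/2 + 1)*(c - 1/2)*(c + 1)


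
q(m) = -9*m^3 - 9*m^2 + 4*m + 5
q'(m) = -27*m^2 - 18*m + 4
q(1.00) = -9.00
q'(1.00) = -41.00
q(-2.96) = 147.71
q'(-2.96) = -179.28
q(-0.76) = 0.71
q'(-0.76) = 2.08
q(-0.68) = 0.95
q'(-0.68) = 3.76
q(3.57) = -504.92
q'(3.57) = -404.37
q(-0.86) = 0.63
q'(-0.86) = -0.49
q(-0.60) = 1.30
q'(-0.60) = 5.08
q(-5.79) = 1427.06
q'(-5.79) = -796.93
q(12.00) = -16795.00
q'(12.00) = -4100.00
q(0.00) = 5.00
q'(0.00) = 4.00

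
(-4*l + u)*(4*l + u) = -16*l^2 + u^2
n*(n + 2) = n^2 + 2*n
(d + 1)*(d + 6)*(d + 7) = d^3 + 14*d^2 + 55*d + 42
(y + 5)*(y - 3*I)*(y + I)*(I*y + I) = I*y^4 + 2*y^3 + 6*I*y^3 + 12*y^2 + 8*I*y^2 + 10*y + 18*I*y + 15*I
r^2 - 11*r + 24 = (r - 8)*(r - 3)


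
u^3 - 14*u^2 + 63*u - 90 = (u - 6)*(u - 5)*(u - 3)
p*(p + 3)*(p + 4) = p^3 + 7*p^2 + 12*p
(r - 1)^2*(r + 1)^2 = r^4 - 2*r^2 + 1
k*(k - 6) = k^2 - 6*k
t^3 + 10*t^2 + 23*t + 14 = (t + 1)*(t + 2)*(t + 7)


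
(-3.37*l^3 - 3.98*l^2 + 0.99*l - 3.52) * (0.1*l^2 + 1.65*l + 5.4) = -0.337*l^5 - 5.9585*l^4 - 24.666*l^3 - 20.2105*l^2 - 0.462*l - 19.008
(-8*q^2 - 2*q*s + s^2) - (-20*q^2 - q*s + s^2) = 12*q^2 - q*s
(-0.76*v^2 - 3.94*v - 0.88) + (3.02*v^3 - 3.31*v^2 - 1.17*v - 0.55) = 3.02*v^3 - 4.07*v^2 - 5.11*v - 1.43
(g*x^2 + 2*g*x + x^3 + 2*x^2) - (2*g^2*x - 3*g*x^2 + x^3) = -2*g^2*x + 4*g*x^2 + 2*g*x + 2*x^2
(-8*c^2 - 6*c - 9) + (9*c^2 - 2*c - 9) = c^2 - 8*c - 18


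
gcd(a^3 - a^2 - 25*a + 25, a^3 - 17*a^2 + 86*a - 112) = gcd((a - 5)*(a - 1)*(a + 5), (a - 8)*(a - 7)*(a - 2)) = 1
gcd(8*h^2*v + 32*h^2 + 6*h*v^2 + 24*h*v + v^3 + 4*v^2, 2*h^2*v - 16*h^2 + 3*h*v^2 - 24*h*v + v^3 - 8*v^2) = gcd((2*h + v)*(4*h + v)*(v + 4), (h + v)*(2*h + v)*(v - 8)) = 2*h + v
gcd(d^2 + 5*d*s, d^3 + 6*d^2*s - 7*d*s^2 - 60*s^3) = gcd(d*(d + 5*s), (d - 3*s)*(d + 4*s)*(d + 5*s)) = d + 5*s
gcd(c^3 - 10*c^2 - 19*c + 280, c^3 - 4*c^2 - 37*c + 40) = c^2 - 3*c - 40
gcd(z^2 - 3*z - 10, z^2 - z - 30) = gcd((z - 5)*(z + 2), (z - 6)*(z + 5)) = 1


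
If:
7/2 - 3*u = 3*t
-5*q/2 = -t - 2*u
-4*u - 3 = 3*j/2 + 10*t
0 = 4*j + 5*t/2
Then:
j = 230/243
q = 374/243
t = -368/243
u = 1303/486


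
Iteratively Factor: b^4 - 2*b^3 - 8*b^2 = (b)*(b^3 - 2*b^2 - 8*b) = b*(b + 2)*(b^2 - 4*b) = b*(b - 4)*(b + 2)*(b)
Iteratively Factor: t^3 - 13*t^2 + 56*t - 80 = (t - 4)*(t^2 - 9*t + 20) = (t - 4)^2*(t - 5)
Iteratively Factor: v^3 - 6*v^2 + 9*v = (v)*(v^2 - 6*v + 9) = v*(v - 3)*(v - 3)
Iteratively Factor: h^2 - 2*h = (h - 2)*(h)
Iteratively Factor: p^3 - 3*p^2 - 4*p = (p - 4)*(p^2 + p) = (p - 4)*(p + 1)*(p)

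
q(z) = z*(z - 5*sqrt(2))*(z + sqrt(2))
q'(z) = z*(z - 5*sqrt(2)) + z*(z + sqrt(2)) + (z - 5*sqrt(2))*(z + sqrt(2)) = 3*z^2 - 8*sqrt(2)*z - 10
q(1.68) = -28.02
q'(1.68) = -20.54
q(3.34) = -59.25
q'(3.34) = -14.32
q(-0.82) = 3.84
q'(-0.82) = 1.29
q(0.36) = -4.29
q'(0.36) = -13.68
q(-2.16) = -14.87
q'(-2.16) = 28.43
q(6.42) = -32.75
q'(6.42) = 41.02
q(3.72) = -64.00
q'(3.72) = -10.57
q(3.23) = -57.62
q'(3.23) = -15.24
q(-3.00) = -47.91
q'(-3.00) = 50.94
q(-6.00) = -359.65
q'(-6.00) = 165.88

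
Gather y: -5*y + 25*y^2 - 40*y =25*y^2 - 45*y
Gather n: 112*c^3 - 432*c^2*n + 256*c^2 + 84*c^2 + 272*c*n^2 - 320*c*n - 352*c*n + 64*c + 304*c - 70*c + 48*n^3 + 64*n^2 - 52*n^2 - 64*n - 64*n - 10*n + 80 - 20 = 112*c^3 + 340*c^2 + 298*c + 48*n^3 + n^2*(272*c + 12) + n*(-432*c^2 - 672*c - 138) + 60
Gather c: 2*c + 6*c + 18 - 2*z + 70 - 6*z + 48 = 8*c - 8*z + 136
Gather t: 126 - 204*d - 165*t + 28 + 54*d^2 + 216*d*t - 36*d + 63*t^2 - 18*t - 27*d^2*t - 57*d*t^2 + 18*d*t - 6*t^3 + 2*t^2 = 54*d^2 - 240*d - 6*t^3 + t^2*(65 - 57*d) + t*(-27*d^2 + 234*d - 183) + 154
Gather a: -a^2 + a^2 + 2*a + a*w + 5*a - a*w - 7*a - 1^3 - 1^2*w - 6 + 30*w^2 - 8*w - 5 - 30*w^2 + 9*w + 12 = 0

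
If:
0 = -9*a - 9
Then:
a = -1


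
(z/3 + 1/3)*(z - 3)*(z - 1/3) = z^3/3 - 7*z^2/9 - 7*z/9 + 1/3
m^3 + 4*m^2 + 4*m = m*(m + 2)^2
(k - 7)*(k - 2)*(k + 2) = k^3 - 7*k^2 - 4*k + 28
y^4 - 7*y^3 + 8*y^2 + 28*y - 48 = (y - 4)*(y - 3)*(y - 2)*(y + 2)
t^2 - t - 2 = (t - 2)*(t + 1)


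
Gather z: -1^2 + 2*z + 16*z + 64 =18*z + 63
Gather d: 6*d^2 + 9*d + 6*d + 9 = 6*d^2 + 15*d + 9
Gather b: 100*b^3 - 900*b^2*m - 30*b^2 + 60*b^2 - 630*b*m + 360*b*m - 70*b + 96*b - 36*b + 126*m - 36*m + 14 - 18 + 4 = 100*b^3 + b^2*(30 - 900*m) + b*(-270*m - 10) + 90*m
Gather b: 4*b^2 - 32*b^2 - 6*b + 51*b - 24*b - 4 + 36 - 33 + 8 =-28*b^2 + 21*b + 7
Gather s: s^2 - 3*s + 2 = s^2 - 3*s + 2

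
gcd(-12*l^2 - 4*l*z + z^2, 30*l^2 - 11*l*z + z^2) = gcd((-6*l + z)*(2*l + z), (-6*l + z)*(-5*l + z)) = -6*l + z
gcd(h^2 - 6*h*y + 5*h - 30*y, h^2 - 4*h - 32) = 1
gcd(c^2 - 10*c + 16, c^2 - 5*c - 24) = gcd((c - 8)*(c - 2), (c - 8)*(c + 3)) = c - 8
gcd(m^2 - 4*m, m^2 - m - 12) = m - 4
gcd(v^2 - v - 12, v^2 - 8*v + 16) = v - 4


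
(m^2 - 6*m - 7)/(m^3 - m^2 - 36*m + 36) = (m^2 - 6*m - 7)/(m^3 - m^2 - 36*m + 36)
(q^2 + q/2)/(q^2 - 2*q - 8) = q*(2*q + 1)/(2*(q^2 - 2*q - 8))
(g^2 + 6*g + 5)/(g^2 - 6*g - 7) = (g + 5)/(g - 7)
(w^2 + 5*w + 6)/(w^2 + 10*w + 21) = (w + 2)/(w + 7)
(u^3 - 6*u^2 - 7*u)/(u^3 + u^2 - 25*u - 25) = u*(u - 7)/(u^2 - 25)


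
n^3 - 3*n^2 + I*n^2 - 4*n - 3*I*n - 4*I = (n - 4)*(n + 1)*(n + I)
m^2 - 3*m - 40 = (m - 8)*(m + 5)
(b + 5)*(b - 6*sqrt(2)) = b^2 - 6*sqrt(2)*b + 5*b - 30*sqrt(2)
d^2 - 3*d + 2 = (d - 2)*(d - 1)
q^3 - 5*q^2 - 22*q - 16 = (q - 8)*(q + 1)*(q + 2)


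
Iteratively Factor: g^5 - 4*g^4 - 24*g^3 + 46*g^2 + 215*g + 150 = (g - 5)*(g^4 + g^3 - 19*g^2 - 49*g - 30) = (g - 5)*(g + 1)*(g^3 - 19*g - 30) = (g - 5)*(g + 1)*(g + 3)*(g^2 - 3*g - 10) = (g - 5)*(g + 1)*(g + 2)*(g + 3)*(g - 5)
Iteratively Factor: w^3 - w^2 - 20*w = (w - 5)*(w^2 + 4*w) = (w - 5)*(w + 4)*(w)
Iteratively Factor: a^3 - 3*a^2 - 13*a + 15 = (a - 5)*(a^2 + 2*a - 3) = (a - 5)*(a + 3)*(a - 1)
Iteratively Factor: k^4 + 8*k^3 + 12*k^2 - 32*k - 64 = (k + 2)*(k^3 + 6*k^2 - 32) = (k + 2)*(k + 4)*(k^2 + 2*k - 8) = (k + 2)*(k + 4)^2*(k - 2)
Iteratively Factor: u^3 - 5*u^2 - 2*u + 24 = (u - 4)*(u^2 - u - 6) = (u - 4)*(u - 3)*(u + 2)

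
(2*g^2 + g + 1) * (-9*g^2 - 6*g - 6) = -18*g^4 - 21*g^3 - 27*g^2 - 12*g - 6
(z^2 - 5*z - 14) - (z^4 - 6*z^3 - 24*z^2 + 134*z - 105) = -z^4 + 6*z^3 + 25*z^2 - 139*z + 91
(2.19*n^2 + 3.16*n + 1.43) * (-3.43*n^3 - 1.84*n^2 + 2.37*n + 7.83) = -7.5117*n^5 - 14.8684*n^4 - 5.529*n^3 + 22.0057*n^2 + 28.1319*n + 11.1969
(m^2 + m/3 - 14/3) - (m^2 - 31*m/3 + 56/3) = 32*m/3 - 70/3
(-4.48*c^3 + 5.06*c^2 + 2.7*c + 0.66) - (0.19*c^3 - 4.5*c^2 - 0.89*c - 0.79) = -4.67*c^3 + 9.56*c^2 + 3.59*c + 1.45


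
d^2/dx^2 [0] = 0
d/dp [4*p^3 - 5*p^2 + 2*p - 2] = 12*p^2 - 10*p + 2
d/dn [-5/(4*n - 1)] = 20/(4*n - 1)^2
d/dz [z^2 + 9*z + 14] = 2*z + 9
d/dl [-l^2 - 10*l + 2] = -2*l - 10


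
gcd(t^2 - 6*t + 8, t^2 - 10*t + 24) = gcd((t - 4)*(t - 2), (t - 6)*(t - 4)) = t - 4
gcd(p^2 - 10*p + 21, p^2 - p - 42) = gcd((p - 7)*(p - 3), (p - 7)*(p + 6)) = p - 7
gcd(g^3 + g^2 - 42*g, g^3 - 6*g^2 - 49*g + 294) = g^2 + g - 42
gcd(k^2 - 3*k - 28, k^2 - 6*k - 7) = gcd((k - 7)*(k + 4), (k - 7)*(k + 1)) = k - 7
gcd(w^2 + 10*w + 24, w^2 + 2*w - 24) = w + 6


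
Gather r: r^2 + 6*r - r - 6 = r^2 + 5*r - 6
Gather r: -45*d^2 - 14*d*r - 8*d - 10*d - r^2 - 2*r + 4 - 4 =-45*d^2 - 18*d - r^2 + r*(-14*d - 2)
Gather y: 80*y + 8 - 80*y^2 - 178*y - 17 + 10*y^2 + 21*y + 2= -70*y^2 - 77*y - 7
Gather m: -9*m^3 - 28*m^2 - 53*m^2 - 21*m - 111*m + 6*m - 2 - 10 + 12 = -9*m^3 - 81*m^2 - 126*m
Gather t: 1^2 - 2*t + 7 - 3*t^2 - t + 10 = -3*t^2 - 3*t + 18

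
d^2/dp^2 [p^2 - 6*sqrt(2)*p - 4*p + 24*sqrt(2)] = 2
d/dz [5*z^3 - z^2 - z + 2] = 15*z^2 - 2*z - 1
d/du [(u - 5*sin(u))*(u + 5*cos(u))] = -5*sqrt(2)*u*sin(u + pi/4) + 2*u - 25*cos(2*u) + 5*sqrt(2)*cos(u + pi/4)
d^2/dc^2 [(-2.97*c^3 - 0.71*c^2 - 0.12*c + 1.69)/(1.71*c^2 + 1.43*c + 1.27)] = (-1.4210854715202e-14*c^5 + 1.4210854715202e-14*c^4 + 3.52373399999998*c^3 + 6.53891399999999*c^2 - 2.382912*c - 2.283038)/(5.000211*c^6 + 12.544389*c^5 + 21.631158*c^4 + 21.557393*c^3 + 16.065246*c^2 + 6.919341*c + 2.048383)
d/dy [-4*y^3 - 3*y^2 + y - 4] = -12*y^2 - 6*y + 1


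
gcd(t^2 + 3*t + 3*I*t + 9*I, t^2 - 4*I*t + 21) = t + 3*I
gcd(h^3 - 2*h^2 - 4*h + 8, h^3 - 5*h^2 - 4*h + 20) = h^2 - 4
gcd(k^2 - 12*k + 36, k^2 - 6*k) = k - 6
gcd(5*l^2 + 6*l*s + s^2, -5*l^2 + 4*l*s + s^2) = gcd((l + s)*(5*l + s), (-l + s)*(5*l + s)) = 5*l + s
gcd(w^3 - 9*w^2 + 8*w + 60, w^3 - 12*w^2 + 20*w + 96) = w^2 - 4*w - 12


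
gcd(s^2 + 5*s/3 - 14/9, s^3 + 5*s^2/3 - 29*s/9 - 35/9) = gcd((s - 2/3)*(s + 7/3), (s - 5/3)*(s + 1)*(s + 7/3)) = s + 7/3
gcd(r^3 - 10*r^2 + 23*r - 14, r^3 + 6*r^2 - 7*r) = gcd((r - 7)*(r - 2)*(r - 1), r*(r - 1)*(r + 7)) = r - 1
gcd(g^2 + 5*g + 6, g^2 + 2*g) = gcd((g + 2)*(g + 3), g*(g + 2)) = g + 2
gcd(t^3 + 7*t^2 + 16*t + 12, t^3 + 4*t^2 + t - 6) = t^2 + 5*t + 6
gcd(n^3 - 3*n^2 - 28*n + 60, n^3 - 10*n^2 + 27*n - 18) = n - 6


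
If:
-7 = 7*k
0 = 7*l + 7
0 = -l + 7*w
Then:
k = -1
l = -1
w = -1/7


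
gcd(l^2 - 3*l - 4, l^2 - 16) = l - 4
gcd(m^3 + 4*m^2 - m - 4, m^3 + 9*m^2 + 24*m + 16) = m^2 + 5*m + 4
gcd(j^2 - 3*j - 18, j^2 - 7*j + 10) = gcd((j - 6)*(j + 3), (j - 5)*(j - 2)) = 1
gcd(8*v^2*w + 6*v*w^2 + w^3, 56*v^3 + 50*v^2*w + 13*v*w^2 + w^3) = 8*v^2 + 6*v*w + w^2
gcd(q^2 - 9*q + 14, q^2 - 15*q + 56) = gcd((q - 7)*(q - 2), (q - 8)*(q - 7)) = q - 7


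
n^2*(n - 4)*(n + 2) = n^4 - 2*n^3 - 8*n^2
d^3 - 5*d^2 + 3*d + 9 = (d - 3)^2*(d + 1)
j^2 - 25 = (j - 5)*(j + 5)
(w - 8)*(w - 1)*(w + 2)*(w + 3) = w^4 - 4*w^3 - 31*w^2 - 14*w + 48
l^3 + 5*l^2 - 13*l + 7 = (l - 1)^2*(l + 7)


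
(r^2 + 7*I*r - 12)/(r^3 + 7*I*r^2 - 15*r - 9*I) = (r + 4*I)/(r^2 + 4*I*r - 3)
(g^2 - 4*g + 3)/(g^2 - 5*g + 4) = (g - 3)/(g - 4)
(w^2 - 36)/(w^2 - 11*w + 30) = (w + 6)/(w - 5)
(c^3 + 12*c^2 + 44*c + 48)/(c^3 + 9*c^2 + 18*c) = (c^2 + 6*c + 8)/(c*(c + 3))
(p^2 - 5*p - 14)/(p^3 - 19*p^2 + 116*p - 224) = (p + 2)/(p^2 - 12*p + 32)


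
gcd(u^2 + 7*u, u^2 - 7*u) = u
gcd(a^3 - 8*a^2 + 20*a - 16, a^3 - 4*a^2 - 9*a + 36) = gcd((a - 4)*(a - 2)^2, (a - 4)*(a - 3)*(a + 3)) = a - 4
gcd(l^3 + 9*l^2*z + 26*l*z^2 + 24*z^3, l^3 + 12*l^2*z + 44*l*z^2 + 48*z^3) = l^2 + 6*l*z + 8*z^2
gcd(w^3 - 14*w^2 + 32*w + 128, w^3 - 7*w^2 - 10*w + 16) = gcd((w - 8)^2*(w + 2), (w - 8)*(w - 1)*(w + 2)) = w^2 - 6*w - 16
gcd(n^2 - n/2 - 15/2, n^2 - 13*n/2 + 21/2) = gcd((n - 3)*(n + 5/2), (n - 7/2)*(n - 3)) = n - 3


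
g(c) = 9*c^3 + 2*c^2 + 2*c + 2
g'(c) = 27*c^2 + 4*c + 2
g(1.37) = 31.64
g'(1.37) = 58.16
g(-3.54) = -379.27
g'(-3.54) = 326.19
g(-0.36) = 1.12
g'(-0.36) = 4.06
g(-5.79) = -1689.47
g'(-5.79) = 883.99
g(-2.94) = -215.30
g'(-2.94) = 223.62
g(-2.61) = -149.61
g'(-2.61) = 175.49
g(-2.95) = -217.55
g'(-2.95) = 225.17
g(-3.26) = -295.08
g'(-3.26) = 275.91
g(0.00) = 2.00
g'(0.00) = 2.00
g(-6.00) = -1882.00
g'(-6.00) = 950.00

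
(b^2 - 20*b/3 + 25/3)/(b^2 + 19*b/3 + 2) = (3*b^2 - 20*b + 25)/(3*b^2 + 19*b + 6)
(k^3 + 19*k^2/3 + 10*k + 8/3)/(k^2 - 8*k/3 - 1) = (k^2 + 6*k + 8)/(k - 3)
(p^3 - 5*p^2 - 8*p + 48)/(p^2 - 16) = (p^2 - p - 12)/(p + 4)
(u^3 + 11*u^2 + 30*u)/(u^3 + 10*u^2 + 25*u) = (u + 6)/(u + 5)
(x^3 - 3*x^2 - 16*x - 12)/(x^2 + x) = x - 4 - 12/x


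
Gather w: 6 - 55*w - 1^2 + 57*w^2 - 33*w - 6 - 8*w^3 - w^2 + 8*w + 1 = -8*w^3 + 56*w^2 - 80*w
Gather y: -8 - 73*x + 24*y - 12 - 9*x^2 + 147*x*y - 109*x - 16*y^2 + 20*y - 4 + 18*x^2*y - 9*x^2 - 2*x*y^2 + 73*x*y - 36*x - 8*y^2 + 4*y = -18*x^2 - 218*x + y^2*(-2*x - 24) + y*(18*x^2 + 220*x + 48) - 24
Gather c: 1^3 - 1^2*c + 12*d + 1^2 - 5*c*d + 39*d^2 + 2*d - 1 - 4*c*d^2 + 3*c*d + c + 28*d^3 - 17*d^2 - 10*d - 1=c*(-4*d^2 - 2*d) + 28*d^3 + 22*d^2 + 4*d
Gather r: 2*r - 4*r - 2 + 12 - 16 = -2*r - 6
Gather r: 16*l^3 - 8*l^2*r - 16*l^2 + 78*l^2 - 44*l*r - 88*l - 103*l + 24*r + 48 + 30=16*l^3 + 62*l^2 - 191*l + r*(-8*l^2 - 44*l + 24) + 78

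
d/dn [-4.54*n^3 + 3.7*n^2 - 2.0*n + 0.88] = -13.62*n^2 + 7.4*n - 2.0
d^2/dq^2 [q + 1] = 0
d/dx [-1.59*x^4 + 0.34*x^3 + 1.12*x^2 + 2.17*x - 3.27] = -6.36*x^3 + 1.02*x^2 + 2.24*x + 2.17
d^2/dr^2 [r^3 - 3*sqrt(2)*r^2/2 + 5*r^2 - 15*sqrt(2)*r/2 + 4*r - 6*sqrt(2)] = 6*r - 3*sqrt(2) + 10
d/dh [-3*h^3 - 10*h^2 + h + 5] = -9*h^2 - 20*h + 1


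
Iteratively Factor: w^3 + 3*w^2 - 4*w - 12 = (w + 3)*(w^2 - 4) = (w + 2)*(w + 3)*(w - 2)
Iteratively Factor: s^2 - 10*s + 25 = (s - 5)*(s - 5)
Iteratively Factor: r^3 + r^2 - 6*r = (r + 3)*(r^2 - 2*r) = (r - 2)*(r + 3)*(r)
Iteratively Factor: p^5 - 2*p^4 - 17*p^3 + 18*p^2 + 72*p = (p + 3)*(p^4 - 5*p^3 - 2*p^2 + 24*p) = (p + 2)*(p + 3)*(p^3 - 7*p^2 + 12*p) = (p - 4)*(p + 2)*(p + 3)*(p^2 - 3*p) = (p - 4)*(p - 3)*(p + 2)*(p + 3)*(p)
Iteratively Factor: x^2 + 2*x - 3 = (x + 3)*(x - 1)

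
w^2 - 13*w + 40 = (w - 8)*(w - 5)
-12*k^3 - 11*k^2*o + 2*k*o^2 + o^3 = (-3*k + o)*(k + o)*(4*k + o)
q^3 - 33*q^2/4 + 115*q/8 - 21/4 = (q - 6)*(q - 7/4)*(q - 1/2)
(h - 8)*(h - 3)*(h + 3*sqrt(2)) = h^3 - 11*h^2 + 3*sqrt(2)*h^2 - 33*sqrt(2)*h + 24*h + 72*sqrt(2)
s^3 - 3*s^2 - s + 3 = (s - 3)*(s - 1)*(s + 1)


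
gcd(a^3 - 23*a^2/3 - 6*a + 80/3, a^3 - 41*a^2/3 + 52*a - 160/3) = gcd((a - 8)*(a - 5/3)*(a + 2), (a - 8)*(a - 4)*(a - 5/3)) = a^2 - 29*a/3 + 40/3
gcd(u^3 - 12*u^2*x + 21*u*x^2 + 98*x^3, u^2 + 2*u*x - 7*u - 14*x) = u + 2*x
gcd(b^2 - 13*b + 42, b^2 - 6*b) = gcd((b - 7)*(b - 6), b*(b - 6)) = b - 6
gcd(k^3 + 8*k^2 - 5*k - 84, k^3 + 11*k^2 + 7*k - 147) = k^2 + 4*k - 21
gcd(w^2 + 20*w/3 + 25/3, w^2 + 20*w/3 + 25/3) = w^2 + 20*w/3 + 25/3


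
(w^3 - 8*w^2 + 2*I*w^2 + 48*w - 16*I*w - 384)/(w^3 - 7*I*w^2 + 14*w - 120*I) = (w^2 + 8*w*(-1 + I) - 64*I)/(w^2 - I*w + 20)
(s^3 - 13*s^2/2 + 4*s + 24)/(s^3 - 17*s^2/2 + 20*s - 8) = (2*s + 3)/(2*s - 1)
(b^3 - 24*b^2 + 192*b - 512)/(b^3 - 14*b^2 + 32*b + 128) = (b - 8)/(b + 2)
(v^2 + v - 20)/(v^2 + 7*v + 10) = (v - 4)/(v + 2)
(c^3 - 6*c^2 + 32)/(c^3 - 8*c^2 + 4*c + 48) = (c - 4)/(c - 6)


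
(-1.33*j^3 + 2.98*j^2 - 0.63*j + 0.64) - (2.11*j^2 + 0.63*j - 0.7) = -1.33*j^3 + 0.87*j^2 - 1.26*j + 1.34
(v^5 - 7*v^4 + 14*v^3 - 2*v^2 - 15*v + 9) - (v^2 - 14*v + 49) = v^5 - 7*v^4 + 14*v^3 - 3*v^2 - v - 40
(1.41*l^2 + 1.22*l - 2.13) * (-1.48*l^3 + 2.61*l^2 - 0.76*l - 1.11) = -2.0868*l^5 + 1.8745*l^4 + 5.265*l^3 - 8.0516*l^2 + 0.2646*l + 2.3643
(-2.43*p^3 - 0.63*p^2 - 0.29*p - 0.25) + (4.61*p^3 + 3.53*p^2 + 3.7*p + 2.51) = 2.18*p^3 + 2.9*p^2 + 3.41*p + 2.26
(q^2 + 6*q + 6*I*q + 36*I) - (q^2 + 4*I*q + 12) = 6*q + 2*I*q - 12 + 36*I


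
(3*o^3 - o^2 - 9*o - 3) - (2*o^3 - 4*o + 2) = o^3 - o^2 - 5*o - 5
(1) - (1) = 0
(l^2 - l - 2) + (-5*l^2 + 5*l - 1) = -4*l^2 + 4*l - 3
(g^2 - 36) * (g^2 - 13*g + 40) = g^4 - 13*g^3 + 4*g^2 + 468*g - 1440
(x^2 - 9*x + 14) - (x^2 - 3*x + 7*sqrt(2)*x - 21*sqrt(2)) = -7*sqrt(2)*x - 6*x + 14 + 21*sqrt(2)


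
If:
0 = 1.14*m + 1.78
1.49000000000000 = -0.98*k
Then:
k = -1.52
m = -1.56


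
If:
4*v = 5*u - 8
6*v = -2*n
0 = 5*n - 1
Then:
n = 1/5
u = 116/75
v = -1/15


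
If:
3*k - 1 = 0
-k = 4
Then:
No Solution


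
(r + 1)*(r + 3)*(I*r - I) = I*r^3 + 3*I*r^2 - I*r - 3*I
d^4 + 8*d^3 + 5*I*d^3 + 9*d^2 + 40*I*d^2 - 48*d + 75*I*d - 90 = (d + 3)*(d + 5)*(d + 2*I)*(d + 3*I)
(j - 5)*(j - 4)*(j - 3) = j^3 - 12*j^2 + 47*j - 60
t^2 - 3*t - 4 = (t - 4)*(t + 1)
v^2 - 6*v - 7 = (v - 7)*(v + 1)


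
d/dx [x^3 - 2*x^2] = x*(3*x - 4)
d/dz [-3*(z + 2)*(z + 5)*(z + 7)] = -9*z^2 - 84*z - 177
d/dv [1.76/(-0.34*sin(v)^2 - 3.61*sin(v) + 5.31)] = (1.1968*sin(v) + 6.3536)*cos(v)/(0.34*sin(v)^2 + 3.61*sin(v) - 5.31)^2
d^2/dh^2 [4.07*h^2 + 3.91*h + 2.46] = 8.14000000000000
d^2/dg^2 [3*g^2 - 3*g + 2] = 6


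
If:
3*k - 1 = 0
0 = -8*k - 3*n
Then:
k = 1/3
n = -8/9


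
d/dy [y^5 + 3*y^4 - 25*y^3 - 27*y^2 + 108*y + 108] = 5*y^4 + 12*y^3 - 75*y^2 - 54*y + 108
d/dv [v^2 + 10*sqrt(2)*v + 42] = 2*v + 10*sqrt(2)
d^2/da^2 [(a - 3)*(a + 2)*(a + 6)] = 6*a + 10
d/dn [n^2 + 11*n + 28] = 2*n + 11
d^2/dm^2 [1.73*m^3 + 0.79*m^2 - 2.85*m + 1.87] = 10.38*m + 1.58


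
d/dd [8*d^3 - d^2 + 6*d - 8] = 24*d^2 - 2*d + 6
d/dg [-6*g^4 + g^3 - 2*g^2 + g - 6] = -24*g^3 + 3*g^2 - 4*g + 1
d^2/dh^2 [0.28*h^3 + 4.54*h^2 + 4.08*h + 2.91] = 1.68*h + 9.08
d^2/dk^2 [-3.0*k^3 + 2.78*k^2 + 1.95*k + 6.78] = 5.56 - 18.0*k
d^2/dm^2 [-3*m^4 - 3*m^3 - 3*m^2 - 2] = -36*m^2 - 18*m - 6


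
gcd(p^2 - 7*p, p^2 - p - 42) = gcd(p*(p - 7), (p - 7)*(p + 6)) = p - 7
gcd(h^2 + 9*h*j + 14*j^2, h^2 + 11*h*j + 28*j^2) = h + 7*j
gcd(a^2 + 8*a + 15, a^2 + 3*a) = a + 3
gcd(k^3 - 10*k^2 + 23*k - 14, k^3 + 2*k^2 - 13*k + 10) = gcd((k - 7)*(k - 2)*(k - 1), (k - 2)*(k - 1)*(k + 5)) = k^2 - 3*k + 2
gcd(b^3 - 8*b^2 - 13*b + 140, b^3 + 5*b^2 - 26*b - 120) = b^2 - b - 20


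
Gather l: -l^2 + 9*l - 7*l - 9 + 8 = -l^2 + 2*l - 1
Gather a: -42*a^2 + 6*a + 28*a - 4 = -42*a^2 + 34*a - 4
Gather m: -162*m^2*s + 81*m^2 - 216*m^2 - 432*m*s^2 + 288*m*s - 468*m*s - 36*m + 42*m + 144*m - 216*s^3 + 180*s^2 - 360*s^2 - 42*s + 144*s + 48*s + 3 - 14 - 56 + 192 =m^2*(-162*s - 135) + m*(-432*s^2 - 180*s + 150) - 216*s^3 - 180*s^2 + 150*s + 125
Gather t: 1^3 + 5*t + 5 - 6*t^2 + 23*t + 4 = -6*t^2 + 28*t + 10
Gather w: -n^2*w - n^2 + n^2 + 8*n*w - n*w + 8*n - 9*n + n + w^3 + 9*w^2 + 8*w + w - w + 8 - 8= w^3 + 9*w^2 + w*(-n^2 + 7*n + 8)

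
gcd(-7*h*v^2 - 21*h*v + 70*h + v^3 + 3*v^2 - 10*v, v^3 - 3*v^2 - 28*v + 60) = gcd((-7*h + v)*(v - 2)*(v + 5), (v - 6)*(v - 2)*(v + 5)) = v^2 + 3*v - 10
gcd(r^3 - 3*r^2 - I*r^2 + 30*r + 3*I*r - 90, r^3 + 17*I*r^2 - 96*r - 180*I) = r + 5*I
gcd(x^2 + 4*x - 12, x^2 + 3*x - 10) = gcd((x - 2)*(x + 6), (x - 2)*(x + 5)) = x - 2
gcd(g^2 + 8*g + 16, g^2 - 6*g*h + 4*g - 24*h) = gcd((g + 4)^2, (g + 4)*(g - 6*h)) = g + 4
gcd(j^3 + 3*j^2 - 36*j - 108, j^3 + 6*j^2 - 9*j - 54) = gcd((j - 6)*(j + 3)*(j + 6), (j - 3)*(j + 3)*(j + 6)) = j^2 + 9*j + 18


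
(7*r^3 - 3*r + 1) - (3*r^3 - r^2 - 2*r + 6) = 4*r^3 + r^2 - r - 5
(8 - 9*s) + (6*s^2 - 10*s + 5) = 6*s^2 - 19*s + 13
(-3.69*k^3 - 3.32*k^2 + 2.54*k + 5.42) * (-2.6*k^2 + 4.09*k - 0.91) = 9.594*k^5 - 6.4601*k^4 - 16.8249*k^3 - 0.6822*k^2 + 19.8564*k - 4.9322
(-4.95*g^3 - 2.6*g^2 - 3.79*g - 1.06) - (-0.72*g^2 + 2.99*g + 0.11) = -4.95*g^3 - 1.88*g^2 - 6.78*g - 1.17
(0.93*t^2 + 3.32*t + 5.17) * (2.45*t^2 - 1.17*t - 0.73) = 2.2785*t^4 + 7.0459*t^3 + 8.1032*t^2 - 8.4725*t - 3.7741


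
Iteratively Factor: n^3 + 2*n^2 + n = (n)*(n^2 + 2*n + 1) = n*(n + 1)*(n + 1)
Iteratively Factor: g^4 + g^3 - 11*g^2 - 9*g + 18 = (g - 1)*(g^3 + 2*g^2 - 9*g - 18) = (g - 1)*(g + 3)*(g^2 - g - 6) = (g - 3)*(g - 1)*(g + 3)*(g + 2)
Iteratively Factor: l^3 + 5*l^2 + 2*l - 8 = (l - 1)*(l^2 + 6*l + 8) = (l - 1)*(l + 4)*(l + 2)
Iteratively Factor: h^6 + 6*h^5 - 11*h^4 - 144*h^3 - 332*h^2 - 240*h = (h)*(h^5 + 6*h^4 - 11*h^3 - 144*h^2 - 332*h - 240) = h*(h + 3)*(h^4 + 3*h^3 - 20*h^2 - 84*h - 80) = h*(h + 2)*(h + 3)*(h^3 + h^2 - 22*h - 40) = h*(h + 2)*(h + 3)*(h + 4)*(h^2 - 3*h - 10) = h*(h - 5)*(h + 2)*(h + 3)*(h + 4)*(h + 2)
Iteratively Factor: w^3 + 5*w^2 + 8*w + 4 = (w + 2)*(w^2 + 3*w + 2) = (w + 2)^2*(w + 1)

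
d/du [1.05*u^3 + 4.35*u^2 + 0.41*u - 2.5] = 3.15*u^2 + 8.7*u + 0.41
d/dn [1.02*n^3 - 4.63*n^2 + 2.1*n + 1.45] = 3.06*n^2 - 9.26*n + 2.1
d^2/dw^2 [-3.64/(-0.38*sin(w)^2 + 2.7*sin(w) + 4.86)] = (2.102464*sin(w)^4 - 11.20392*sin(w)^3 + 50.271312*sin(w)^2 - 25.35624*sin(w) - 66.515904)/(-0.38*sin(w)^2 + 2.7*sin(w) + 4.86)^3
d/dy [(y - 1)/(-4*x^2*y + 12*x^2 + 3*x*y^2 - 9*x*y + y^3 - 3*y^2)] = (-4*x^2*y + 12*x^2 + 3*x*y^2 - 9*x*y + y^3 - 3*y^2 + (y - 1)*(4*x^2 - 6*x*y + 9*x - 3*y^2 + 6*y))/(4*x^2*y - 12*x^2 - 3*x*y^2 + 9*x*y - y^3 + 3*y^2)^2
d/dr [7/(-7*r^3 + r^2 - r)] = 7*(21*r^2 - 2*r + 1)/(r^2*(7*r^2 - r + 1)^2)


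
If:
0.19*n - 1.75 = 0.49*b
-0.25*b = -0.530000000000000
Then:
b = 2.12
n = 14.68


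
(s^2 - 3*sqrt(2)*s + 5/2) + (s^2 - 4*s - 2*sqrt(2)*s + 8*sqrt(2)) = 2*s^2 - 5*sqrt(2)*s - 4*s + 5/2 + 8*sqrt(2)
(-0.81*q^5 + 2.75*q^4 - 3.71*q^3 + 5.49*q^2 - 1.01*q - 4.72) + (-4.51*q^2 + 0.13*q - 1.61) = -0.81*q^5 + 2.75*q^4 - 3.71*q^3 + 0.98*q^2 - 0.88*q - 6.33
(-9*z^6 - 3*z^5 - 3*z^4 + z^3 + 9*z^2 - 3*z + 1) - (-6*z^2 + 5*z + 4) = -9*z^6 - 3*z^5 - 3*z^4 + z^3 + 15*z^2 - 8*z - 3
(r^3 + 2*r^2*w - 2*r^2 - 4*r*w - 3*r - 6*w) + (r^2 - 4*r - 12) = r^3 + 2*r^2*w - r^2 - 4*r*w - 7*r - 6*w - 12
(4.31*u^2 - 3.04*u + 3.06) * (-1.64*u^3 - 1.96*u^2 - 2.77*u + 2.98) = -7.0684*u^5 - 3.462*u^4 - 10.9987*u^3 + 15.267*u^2 - 17.5354*u + 9.1188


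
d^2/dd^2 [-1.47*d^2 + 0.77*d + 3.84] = -2.94000000000000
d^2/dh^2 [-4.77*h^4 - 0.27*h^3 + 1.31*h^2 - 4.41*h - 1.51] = -57.24*h^2 - 1.62*h + 2.62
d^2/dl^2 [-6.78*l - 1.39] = 0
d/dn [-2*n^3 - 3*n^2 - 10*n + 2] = -6*n^2 - 6*n - 10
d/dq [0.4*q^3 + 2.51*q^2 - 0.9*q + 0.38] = 1.2*q^2 + 5.02*q - 0.9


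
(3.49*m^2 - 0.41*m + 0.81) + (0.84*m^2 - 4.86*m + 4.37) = 4.33*m^2 - 5.27*m + 5.18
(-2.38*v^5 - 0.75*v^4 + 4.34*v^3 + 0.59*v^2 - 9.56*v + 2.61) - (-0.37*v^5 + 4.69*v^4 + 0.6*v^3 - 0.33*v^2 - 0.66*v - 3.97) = -2.01*v^5 - 5.44*v^4 + 3.74*v^3 + 0.92*v^2 - 8.9*v + 6.58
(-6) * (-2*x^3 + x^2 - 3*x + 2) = 12*x^3 - 6*x^2 + 18*x - 12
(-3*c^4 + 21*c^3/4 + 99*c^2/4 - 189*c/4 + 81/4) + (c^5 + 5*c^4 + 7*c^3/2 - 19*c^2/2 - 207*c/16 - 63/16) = c^5 + 2*c^4 + 35*c^3/4 + 61*c^2/4 - 963*c/16 + 261/16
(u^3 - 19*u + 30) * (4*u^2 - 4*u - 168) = 4*u^5 - 4*u^4 - 244*u^3 + 196*u^2 + 3072*u - 5040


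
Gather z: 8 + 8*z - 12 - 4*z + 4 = 4*z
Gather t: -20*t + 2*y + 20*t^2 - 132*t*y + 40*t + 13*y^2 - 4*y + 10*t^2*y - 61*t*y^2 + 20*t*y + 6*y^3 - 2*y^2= t^2*(10*y + 20) + t*(-61*y^2 - 112*y + 20) + 6*y^3 + 11*y^2 - 2*y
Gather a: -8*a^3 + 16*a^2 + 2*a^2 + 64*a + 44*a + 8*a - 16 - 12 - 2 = -8*a^3 + 18*a^2 + 116*a - 30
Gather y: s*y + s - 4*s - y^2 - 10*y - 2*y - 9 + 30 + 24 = -3*s - y^2 + y*(s - 12) + 45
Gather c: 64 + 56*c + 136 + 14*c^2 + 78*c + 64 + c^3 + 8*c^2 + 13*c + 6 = c^3 + 22*c^2 + 147*c + 270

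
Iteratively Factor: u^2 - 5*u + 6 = (u - 2)*(u - 3)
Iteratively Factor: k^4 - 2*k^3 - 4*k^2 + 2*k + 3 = (k + 1)*(k^3 - 3*k^2 - k + 3) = (k + 1)^2*(k^2 - 4*k + 3) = (k - 1)*(k + 1)^2*(k - 3)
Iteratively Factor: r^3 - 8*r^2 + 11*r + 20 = (r - 4)*(r^2 - 4*r - 5) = (r - 5)*(r - 4)*(r + 1)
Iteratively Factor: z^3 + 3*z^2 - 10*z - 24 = (z + 4)*(z^2 - z - 6) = (z - 3)*(z + 4)*(z + 2)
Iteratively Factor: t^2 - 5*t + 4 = (t - 4)*(t - 1)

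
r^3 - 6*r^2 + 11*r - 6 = (r - 3)*(r - 2)*(r - 1)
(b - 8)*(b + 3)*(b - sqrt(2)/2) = b^3 - 5*b^2 - sqrt(2)*b^2/2 - 24*b + 5*sqrt(2)*b/2 + 12*sqrt(2)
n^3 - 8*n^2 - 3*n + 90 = (n - 6)*(n - 5)*(n + 3)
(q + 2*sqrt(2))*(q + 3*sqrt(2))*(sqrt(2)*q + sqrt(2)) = sqrt(2)*q^3 + sqrt(2)*q^2 + 10*q^2 + 10*q + 12*sqrt(2)*q + 12*sqrt(2)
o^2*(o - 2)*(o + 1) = o^4 - o^3 - 2*o^2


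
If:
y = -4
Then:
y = -4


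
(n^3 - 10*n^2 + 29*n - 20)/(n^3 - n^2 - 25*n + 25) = (n - 4)/(n + 5)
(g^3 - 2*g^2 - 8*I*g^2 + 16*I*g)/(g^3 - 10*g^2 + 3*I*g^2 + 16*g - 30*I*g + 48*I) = g*(g - 8*I)/(g^2 + g*(-8 + 3*I) - 24*I)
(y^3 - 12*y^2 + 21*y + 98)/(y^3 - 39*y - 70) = (y - 7)/(y + 5)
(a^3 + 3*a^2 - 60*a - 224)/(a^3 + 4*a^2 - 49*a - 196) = (a - 8)/(a - 7)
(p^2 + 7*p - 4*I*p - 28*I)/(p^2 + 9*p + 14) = (p - 4*I)/(p + 2)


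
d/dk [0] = 0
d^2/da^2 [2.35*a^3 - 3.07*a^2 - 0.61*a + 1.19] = 14.1*a - 6.14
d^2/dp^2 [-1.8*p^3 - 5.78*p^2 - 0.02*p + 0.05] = -10.8*p - 11.56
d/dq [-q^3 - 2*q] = -3*q^2 - 2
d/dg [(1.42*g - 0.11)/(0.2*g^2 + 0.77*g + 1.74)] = (-0.284*g^2 + 0.044*g + 2.5555)/(0.04*g^4 + 0.308*g^3 + 1.2889*g^2 + 2.6796*g + 3.0276)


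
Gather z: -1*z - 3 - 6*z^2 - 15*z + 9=-6*z^2 - 16*z + 6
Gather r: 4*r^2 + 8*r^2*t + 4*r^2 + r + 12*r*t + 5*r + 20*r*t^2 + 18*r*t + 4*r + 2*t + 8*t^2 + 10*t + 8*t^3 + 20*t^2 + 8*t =r^2*(8*t + 8) + r*(20*t^2 + 30*t + 10) + 8*t^3 + 28*t^2 + 20*t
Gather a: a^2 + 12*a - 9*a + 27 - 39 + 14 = a^2 + 3*a + 2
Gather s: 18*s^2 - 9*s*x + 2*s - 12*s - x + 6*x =18*s^2 + s*(-9*x - 10) + 5*x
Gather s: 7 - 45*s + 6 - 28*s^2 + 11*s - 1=-28*s^2 - 34*s + 12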